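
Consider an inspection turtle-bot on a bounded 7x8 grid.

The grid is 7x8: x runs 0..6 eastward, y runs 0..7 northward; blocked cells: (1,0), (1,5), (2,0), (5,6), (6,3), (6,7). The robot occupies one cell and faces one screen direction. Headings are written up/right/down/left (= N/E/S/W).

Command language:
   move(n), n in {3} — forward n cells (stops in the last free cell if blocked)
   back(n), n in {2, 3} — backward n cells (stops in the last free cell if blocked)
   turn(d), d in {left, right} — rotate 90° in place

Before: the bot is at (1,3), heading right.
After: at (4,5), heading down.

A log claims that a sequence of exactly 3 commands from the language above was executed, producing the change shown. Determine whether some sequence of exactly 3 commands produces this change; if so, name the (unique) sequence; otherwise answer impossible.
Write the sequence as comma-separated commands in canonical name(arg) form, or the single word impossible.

move(3), turn(right), back(2)

key: running back(2) before move(3) would end elsewhere — order is forced
start: at (1,3), heading right
step 1 (move(3)): at (4,3), heading right
step 2 (turn(right)): at (4,3), heading down
step 3 (back(2)): at (4,5), heading down
no other 3-command option fits: unique.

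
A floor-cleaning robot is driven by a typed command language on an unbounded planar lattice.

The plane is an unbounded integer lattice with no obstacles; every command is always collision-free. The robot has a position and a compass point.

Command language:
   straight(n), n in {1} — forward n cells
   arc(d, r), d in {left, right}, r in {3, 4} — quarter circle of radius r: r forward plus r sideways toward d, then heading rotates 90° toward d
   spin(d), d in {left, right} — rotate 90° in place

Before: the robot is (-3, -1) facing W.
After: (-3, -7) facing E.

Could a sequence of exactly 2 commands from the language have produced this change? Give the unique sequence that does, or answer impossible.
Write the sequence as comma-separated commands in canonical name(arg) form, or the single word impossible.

arc(left, 3), arc(left, 3)

key: cell and facing (now E) both changed — the 2 commands mix motion and turning
begin: (-3, -1) facing W
step 1 (arc(left, 3)): (-6, -4) facing S
step 2 (arc(left, 3)): (-3, -7) facing E
no other 2-command option fits: unique.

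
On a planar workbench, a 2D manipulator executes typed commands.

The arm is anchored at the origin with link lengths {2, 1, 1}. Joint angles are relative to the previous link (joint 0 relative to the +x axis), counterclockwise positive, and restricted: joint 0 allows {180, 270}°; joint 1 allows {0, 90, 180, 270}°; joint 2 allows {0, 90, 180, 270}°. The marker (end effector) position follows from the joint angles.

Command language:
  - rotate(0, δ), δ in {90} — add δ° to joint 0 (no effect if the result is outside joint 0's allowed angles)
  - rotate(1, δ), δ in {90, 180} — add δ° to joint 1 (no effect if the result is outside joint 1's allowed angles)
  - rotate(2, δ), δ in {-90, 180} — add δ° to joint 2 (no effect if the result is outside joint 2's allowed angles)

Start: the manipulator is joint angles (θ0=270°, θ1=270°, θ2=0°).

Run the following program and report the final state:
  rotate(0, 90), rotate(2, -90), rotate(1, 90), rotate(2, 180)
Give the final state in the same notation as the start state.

joint angles (θ0=270°, θ1=0°, θ2=90°)

t0: joint angles (θ0=270°, θ1=270°, θ2=0°)
t=1 rotate(0, 90) ⇒ joint angles (θ0=270°, θ1=270°, θ2=0°)
t=2 rotate(2, -90) ⇒ joint angles (θ0=270°, θ1=270°, θ2=270°)
t=3 rotate(1, 90) ⇒ joint angles (θ0=270°, θ1=0°, θ2=270°)
t=4 rotate(2, 180) ⇒ joint angles (θ0=270°, θ1=0°, θ2=90°)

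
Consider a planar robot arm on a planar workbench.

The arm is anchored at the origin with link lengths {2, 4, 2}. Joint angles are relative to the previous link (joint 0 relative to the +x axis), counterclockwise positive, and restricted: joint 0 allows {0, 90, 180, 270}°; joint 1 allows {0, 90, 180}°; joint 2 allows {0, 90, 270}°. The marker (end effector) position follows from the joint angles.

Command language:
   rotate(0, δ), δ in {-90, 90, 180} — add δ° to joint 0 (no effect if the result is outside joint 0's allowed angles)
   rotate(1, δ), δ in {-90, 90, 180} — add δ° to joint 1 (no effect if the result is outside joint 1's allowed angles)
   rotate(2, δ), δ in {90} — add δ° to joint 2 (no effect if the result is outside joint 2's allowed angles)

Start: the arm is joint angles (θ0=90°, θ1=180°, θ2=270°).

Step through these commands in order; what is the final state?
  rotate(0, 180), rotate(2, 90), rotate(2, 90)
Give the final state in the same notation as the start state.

begin: joint angles (θ0=90°, θ1=180°, θ2=270°)
[1] after rotate(0, 180): joint angles (θ0=270°, θ1=180°, θ2=270°)
[2] after rotate(2, 90): joint angles (θ0=270°, θ1=180°, θ2=0°)
[3] after rotate(2, 90): joint angles (θ0=270°, θ1=180°, θ2=90°)

joint angles (θ0=270°, θ1=180°, θ2=90°)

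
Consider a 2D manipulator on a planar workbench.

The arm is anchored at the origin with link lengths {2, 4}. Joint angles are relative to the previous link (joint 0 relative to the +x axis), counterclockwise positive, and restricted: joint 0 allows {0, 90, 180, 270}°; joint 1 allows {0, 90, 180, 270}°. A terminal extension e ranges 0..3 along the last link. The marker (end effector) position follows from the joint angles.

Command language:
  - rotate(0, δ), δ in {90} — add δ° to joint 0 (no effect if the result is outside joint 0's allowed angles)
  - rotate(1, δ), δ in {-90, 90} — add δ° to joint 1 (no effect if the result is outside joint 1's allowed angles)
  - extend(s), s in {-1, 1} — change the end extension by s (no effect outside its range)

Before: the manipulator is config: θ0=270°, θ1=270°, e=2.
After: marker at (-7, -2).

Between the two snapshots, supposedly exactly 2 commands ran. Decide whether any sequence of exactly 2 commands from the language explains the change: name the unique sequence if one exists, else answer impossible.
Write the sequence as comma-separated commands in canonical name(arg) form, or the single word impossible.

begin: config: θ0=270°, θ1=270°, e=2
step 1 (extend(1)): config: θ0=270°, θ1=270°, e=3
step 2 (extend(1)): config: θ0=270°, θ1=270°, e=3
all 25 alternatives checked — unique.

extend(1), extend(1)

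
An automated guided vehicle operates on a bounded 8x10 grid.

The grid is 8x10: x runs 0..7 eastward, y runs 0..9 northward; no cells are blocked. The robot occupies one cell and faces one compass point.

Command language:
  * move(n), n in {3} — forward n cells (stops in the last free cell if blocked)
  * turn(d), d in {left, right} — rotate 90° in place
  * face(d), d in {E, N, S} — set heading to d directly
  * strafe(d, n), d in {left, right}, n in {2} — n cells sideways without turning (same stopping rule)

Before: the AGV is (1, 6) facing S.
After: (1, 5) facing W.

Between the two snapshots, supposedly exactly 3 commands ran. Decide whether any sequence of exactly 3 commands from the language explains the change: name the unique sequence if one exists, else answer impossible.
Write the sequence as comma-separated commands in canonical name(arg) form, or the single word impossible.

move(3), turn(right), strafe(right, 2)

key: cell and facing (now W) both changed — the 3 commands mix motion and turning
t0: (1, 6) facing S
step 1 (move(3)): (1, 3) facing S
step 2 (turn(right)): (1, 3) facing W
step 3 (strafe(right, 2)): (1, 5) facing W
all 512 alternatives checked — unique.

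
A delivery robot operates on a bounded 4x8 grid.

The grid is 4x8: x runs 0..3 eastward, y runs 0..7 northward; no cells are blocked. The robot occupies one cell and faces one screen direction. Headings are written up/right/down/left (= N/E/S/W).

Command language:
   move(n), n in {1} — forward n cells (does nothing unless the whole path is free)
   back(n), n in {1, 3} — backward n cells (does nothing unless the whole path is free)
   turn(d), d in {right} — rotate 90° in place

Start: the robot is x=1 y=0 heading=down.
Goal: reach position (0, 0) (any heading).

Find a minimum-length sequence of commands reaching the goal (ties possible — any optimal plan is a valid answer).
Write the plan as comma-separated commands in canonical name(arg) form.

begin: x=1 y=0 heading=down
step 1 (turn(right)): x=1 y=0 heading=left
step 2 (move(1)): x=0 y=0 heading=left
nothing shorter than 2 reaches the goal.

turn(right), move(1)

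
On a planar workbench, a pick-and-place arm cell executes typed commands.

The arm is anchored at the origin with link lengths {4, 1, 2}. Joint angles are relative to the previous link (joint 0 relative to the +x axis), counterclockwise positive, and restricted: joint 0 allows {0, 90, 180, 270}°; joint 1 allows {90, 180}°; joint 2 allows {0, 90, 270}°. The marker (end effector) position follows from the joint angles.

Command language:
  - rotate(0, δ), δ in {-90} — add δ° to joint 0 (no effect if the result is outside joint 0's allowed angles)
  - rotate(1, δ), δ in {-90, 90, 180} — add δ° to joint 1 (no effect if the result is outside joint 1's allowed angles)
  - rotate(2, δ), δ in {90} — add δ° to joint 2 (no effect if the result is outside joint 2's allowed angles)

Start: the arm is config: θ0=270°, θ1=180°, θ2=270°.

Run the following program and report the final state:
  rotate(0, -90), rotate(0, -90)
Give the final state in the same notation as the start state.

config: θ0=90°, θ1=180°, θ2=270°

initial: config: θ0=270°, θ1=180°, θ2=270°
1. rotate(0, -90) → config: θ0=180°, θ1=180°, θ2=270°
2. rotate(0, -90) → config: θ0=90°, θ1=180°, θ2=270°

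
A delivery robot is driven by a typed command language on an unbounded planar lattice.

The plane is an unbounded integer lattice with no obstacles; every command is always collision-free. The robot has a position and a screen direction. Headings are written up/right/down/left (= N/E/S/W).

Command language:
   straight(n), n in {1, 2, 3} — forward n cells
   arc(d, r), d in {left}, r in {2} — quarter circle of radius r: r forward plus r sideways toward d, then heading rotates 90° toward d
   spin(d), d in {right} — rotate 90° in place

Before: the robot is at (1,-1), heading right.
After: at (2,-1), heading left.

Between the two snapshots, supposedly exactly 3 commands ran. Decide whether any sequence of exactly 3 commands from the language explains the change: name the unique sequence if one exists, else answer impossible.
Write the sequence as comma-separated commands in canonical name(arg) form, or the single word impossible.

key: order matters: swapping straight(1) and spin(right) lands elsewhere
t0: at (1,-1), heading right
[1] after straight(1): at (2,-1), heading right
[2] after spin(right): at (2,-1), heading down
[3] after spin(right): at (2,-1), heading left
no other 3-command option fits: unique.

straight(1), spin(right), spin(right)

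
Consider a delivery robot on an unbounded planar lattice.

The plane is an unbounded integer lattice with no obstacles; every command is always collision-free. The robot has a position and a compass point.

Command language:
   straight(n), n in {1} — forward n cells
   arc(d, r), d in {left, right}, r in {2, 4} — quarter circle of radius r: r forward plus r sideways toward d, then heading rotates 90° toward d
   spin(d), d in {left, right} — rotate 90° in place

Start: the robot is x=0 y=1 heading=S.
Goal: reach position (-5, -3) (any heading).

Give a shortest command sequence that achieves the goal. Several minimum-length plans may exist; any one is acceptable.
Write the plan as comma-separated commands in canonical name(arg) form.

t0: x=0 y=1 heading=S
1. arc(right, 4) → x=-4 y=-3 heading=W
2. straight(1) → x=-5 y=-3 heading=W
no 1-step plan works, so 2 is optimal.

arc(right, 4), straight(1)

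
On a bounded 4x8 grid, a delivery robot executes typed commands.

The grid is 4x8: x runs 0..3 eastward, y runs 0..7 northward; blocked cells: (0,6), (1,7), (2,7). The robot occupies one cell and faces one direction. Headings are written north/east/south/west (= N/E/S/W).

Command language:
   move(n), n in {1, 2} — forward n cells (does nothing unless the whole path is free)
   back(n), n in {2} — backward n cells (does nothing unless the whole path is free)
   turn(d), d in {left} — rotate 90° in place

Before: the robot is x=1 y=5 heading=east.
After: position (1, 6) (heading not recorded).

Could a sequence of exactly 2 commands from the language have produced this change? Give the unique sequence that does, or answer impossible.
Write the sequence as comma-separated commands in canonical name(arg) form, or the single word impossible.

key: running move(1) before turn(left) would end elsewhere — order is forced
initial: x=1 y=5 heading=east
[1] after turn(left): x=1 y=5 heading=north
[2] after move(1): x=1 y=6 heading=north
no rival 2-sequence matches.

turn(left), move(1)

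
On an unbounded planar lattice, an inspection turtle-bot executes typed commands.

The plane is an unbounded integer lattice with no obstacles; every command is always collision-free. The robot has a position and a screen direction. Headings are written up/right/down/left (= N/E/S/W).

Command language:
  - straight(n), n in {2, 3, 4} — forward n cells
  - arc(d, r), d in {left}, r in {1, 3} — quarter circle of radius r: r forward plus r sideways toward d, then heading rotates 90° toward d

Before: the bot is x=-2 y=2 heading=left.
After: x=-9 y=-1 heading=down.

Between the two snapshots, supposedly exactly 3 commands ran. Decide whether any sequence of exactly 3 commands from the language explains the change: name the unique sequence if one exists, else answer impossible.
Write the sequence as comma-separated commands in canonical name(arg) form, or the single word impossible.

key: order matters: swapping straight(2) and arc(left, 3) lands elsewhere
begin: x=-2 y=2 heading=left
step 1 (straight(2)): x=-4 y=2 heading=left
step 2 (straight(2)): x=-6 y=2 heading=left
step 3 (arc(left, 3)): x=-9 y=-1 heading=down
no other 3-command option fits: unique.

straight(2), straight(2), arc(left, 3)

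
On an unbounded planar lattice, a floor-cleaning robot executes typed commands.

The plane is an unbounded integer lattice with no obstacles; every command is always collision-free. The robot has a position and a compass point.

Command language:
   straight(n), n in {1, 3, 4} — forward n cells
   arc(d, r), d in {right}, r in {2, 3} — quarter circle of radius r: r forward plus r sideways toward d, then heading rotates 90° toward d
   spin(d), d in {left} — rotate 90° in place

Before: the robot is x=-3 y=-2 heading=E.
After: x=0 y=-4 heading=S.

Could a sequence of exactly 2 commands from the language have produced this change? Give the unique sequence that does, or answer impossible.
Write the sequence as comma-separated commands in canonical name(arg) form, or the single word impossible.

key: cell and facing (now S) both changed — the 2 commands mix motion and turning
from: x=-3 y=-2 heading=E
t=1 straight(1) ⇒ x=-2 y=-2 heading=E
t=2 arc(right, 2) ⇒ x=0 y=-4 heading=S
uniquely the one of 36 2-step routes that fits.

straight(1), arc(right, 2)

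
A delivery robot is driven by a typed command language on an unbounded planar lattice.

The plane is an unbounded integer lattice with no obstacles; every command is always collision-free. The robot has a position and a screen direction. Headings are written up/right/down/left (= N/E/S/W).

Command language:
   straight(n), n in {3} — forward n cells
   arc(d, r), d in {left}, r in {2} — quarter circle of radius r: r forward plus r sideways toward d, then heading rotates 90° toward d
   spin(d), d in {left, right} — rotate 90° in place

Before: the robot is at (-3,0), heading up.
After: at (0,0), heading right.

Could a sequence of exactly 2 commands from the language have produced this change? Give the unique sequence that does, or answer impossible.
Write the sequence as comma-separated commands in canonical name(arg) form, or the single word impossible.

spin(right), straight(3)

key: order matters: swapping spin(right) and straight(3) lands elsewhere
start: at (-3,0), heading up
[1] after spin(right): at (-3,0), heading right
[2] after straight(3): at (0,0), heading right
no other 2-command option fits: unique.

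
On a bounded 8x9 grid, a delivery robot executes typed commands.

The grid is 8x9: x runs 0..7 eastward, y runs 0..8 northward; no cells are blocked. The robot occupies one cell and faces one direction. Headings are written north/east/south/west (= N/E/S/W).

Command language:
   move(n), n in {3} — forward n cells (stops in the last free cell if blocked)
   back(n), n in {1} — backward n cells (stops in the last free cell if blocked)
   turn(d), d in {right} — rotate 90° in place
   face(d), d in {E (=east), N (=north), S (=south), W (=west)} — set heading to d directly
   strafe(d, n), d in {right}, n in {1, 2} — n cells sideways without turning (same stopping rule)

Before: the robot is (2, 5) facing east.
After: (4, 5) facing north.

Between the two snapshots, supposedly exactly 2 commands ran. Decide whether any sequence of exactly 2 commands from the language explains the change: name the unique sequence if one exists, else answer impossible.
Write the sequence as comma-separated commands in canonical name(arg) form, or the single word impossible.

key: position moved to (4,5) AND the heading swung to N — translation plus rotation needed
start: (2, 5) facing east
t=1 face(N) ⇒ (2, 5) facing north
t=2 strafe(right, 2) ⇒ (4, 5) facing north
no other 2-command option fits: unique.

face(N), strafe(right, 2)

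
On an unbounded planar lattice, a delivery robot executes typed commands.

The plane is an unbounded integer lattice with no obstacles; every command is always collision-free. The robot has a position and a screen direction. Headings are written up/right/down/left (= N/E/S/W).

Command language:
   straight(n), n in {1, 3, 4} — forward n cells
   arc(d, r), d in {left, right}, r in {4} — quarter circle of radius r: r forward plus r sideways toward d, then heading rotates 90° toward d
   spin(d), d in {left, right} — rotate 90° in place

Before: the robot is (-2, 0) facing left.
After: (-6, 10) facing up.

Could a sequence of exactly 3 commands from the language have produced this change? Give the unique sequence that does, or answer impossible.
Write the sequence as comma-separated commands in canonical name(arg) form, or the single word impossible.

arc(right, 4), straight(3), straight(3)

key: position moved to (-6,10) AND the heading swung to N — translation plus rotation needed
t0: (-2, 0) facing left
t=1 arc(right, 4) ⇒ (-6, 4) facing up
t=2 straight(3) ⇒ (-6, 7) facing up
t=3 straight(3) ⇒ (-6, 10) facing up
no other 3-command option fits: unique.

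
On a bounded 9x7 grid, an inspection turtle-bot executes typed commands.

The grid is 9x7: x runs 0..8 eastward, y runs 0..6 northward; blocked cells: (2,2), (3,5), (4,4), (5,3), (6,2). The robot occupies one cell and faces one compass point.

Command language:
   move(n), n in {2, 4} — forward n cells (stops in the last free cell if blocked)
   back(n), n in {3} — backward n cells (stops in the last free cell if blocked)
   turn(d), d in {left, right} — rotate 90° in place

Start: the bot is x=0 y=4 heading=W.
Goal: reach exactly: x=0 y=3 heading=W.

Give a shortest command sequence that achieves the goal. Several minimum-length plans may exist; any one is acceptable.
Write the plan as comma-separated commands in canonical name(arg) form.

from: x=0 y=4 heading=W
step 1 (turn(left)): x=0 y=4 heading=S
step 2 (move(4)): x=0 y=0 heading=S
step 3 (back(3)): x=0 y=3 heading=S
step 4 (turn(right)): x=0 y=3 heading=W
minimal: 4 command(s), checked below 4.

turn(left), move(4), back(3), turn(right)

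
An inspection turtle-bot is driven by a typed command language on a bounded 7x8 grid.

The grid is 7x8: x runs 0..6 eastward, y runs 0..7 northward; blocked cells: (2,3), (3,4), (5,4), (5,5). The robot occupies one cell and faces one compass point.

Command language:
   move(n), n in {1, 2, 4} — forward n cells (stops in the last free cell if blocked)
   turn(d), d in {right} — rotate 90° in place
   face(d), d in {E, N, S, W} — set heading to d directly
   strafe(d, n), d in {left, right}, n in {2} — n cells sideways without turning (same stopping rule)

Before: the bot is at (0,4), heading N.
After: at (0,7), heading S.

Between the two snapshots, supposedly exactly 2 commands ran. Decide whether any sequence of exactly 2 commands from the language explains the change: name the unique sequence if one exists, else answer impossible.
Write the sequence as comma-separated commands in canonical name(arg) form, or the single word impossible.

key: order matters: swapping move(4) and face(S) lands elsewhere
t0: at (0,4), heading N
step 1 (move(4)): at (0,7), heading N
step 2 (face(S)): at (0,7), heading S
no other 2-command option fits: unique.

move(4), face(S)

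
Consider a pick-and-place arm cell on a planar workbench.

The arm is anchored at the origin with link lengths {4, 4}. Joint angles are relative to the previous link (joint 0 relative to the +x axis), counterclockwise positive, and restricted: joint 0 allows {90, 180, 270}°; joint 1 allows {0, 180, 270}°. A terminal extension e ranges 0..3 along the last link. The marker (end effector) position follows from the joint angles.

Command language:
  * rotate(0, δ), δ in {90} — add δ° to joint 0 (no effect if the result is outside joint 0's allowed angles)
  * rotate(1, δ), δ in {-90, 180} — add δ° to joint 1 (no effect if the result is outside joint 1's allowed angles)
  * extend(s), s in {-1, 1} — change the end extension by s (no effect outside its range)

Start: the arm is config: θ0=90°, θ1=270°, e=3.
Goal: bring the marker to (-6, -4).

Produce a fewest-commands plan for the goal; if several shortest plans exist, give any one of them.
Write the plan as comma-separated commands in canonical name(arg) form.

rotate(0, 90), rotate(0, 90), extend(-1)

start: config: θ0=90°, θ1=270°, e=3
step 1 (rotate(0, 90)): config: θ0=180°, θ1=270°, e=3
step 2 (rotate(0, 90)): config: θ0=270°, θ1=270°, e=3
step 3 (extend(-1)): config: θ0=270°, θ1=270°, e=2
nothing shorter than 3 reaches the goal.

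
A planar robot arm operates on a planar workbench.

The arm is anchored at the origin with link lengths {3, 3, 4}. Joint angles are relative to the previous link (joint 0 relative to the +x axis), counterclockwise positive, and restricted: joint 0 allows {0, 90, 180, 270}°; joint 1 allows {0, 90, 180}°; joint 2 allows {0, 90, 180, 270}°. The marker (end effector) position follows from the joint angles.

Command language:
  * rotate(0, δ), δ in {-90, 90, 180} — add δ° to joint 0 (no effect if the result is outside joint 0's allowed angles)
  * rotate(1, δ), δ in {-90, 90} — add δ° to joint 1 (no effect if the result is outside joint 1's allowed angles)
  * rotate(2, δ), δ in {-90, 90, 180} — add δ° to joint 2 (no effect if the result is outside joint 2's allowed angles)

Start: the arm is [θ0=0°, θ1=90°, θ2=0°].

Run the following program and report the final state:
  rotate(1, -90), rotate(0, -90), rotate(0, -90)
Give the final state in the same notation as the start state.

[θ0=180°, θ1=0°, θ2=0°]

initial: [θ0=0°, θ1=90°, θ2=0°]
1. rotate(1, -90) → [θ0=0°, θ1=0°, θ2=0°]
2. rotate(0, -90) → [θ0=270°, θ1=0°, θ2=0°]
3. rotate(0, -90) → [θ0=180°, θ1=0°, θ2=0°]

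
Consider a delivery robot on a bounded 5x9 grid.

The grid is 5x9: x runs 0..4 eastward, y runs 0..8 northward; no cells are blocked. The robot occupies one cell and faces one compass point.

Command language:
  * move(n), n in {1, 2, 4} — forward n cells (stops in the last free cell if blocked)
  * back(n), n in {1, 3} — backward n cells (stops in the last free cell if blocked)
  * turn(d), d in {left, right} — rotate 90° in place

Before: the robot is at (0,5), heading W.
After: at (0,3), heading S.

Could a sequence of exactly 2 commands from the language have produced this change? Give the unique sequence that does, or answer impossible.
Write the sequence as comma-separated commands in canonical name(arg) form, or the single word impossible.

key: position moved to (0,3) AND the heading swung to S — translation plus rotation needed
t0: at (0,5), heading W
[1] after turn(left): at (0,5), heading S
[2] after move(2): at (0,3), heading S
no rival 2-sequence matches.

turn(left), move(2)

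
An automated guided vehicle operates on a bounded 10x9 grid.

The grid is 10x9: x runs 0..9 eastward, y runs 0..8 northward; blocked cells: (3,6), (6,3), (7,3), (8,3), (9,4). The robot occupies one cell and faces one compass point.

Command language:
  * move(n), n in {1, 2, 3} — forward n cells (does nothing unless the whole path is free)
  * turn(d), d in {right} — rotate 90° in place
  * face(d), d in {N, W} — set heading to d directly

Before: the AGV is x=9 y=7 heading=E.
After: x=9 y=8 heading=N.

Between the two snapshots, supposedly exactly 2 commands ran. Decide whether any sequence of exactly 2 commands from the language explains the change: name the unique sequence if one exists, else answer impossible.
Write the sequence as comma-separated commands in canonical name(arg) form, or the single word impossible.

key: position moved to (9,8) AND the heading swung to N — translation plus rotation needed
start: x=9 y=7 heading=E
[1] after face(N): x=9 y=7 heading=N
[2] after move(1): x=9 y=8 heading=N
no other 2-command option fits: unique.

face(N), move(1)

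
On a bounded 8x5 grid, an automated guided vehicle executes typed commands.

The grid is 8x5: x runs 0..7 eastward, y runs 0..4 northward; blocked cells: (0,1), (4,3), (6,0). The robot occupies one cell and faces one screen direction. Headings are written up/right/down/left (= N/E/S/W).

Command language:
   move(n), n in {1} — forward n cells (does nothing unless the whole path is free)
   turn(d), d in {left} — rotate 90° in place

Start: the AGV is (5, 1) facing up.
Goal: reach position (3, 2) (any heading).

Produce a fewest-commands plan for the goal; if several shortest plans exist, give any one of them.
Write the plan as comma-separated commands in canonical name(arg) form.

start: (5, 1) facing up
[1] after move(1): (5, 2) facing up
[2] after turn(left): (5, 2) facing left
[3] after move(1): (4, 2) facing left
[4] after move(1): (3, 2) facing left
minimal: 4 command(s), checked below 4.

move(1), turn(left), move(1), move(1)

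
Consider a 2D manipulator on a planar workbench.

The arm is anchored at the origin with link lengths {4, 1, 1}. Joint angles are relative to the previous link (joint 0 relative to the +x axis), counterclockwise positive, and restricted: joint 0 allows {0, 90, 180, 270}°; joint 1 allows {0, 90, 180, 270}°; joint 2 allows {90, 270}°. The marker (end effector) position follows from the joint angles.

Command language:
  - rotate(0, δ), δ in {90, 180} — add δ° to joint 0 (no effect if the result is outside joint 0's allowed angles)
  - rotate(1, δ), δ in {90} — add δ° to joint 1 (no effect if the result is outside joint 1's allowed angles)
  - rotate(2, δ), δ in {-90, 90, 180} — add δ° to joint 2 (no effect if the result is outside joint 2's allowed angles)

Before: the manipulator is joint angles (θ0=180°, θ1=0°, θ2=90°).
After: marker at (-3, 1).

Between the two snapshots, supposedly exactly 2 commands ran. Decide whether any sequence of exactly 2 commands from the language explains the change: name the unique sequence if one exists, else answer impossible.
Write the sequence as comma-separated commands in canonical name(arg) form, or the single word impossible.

rotate(1, 90), rotate(1, 90)

start: joint angles (θ0=180°, θ1=0°, θ2=90°)
step 1 (rotate(1, 90)): joint angles (θ0=180°, θ1=90°, θ2=90°)
step 2 (rotate(1, 90)): joint angles (θ0=180°, θ1=180°, θ2=90°)
all 36 alternatives checked — unique.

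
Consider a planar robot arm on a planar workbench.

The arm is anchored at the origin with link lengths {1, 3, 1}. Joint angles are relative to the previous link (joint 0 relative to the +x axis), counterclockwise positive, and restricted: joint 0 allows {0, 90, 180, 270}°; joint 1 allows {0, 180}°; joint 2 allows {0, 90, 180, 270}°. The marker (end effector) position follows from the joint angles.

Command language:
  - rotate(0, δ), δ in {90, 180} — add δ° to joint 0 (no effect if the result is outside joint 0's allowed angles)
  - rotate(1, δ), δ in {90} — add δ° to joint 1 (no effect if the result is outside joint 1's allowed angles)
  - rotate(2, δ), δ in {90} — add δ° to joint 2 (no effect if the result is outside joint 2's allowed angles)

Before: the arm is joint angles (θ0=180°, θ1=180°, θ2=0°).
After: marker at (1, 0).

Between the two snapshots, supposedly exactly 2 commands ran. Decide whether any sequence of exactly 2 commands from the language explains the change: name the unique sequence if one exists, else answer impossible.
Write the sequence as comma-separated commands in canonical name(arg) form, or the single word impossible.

rotate(2, 90), rotate(2, 90)

t0: joint angles (θ0=180°, θ1=180°, θ2=0°)
step 1 (rotate(2, 90)): joint angles (θ0=180°, θ1=180°, θ2=90°)
step 2 (rotate(2, 90)): joint angles (θ0=180°, θ1=180°, θ2=180°)
uniquely the one of 16 2-step routes that fits.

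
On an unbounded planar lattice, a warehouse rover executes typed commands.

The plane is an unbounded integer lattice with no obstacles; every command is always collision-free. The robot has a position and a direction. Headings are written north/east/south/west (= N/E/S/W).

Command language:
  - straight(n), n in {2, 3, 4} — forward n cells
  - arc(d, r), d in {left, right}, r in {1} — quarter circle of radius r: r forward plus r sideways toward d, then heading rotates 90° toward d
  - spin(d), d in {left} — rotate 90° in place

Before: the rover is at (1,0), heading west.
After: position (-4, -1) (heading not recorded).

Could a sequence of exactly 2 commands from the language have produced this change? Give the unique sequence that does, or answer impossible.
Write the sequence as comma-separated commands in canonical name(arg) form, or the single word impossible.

straight(4), arc(left, 1)

key: running arc(left, 1) before straight(4) would end elsewhere — order is forced
begin: at (1,0), heading west
t=1 straight(4) ⇒ at (-3,0), heading west
t=2 arc(left, 1) ⇒ at (-4,-1), heading south
no rival 2-sequence matches.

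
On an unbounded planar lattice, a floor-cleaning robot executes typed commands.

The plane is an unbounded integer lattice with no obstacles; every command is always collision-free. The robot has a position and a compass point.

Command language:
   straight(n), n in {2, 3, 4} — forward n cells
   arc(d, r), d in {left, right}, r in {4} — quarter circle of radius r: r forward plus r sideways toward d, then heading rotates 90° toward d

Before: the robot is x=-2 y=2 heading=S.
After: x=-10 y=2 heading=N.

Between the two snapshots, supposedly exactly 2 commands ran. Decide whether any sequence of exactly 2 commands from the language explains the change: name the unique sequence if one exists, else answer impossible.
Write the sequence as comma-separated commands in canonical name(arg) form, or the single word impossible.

arc(right, 4), arc(right, 4)

key: cell and facing (now N) both changed — the 2 commands mix motion and turning
start: x=-2 y=2 heading=S
1. arc(right, 4) → x=-6 y=-2 heading=W
2. arc(right, 4) → x=-10 y=2 heading=N
uniquely the one of 25 2-step routes that fits.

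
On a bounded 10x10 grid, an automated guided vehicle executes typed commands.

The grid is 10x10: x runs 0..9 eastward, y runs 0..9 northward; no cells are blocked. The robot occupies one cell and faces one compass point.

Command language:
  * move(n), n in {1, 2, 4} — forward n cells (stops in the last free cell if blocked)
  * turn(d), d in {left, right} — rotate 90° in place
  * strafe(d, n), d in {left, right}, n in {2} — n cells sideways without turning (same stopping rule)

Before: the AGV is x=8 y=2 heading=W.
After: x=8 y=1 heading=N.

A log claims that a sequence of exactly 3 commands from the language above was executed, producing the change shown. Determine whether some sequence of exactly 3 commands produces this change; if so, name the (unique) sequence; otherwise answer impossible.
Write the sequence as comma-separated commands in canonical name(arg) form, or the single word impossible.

key: cell and facing (now N) both changed — the 3 commands mix motion and turning
begin: x=8 y=2 heading=W
[1] after strafe(left, 2): x=8 y=0 heading=W
[2] after turn(right): x=8 y=0 heading=N
[3] after move(1): x=8 y=1 heading=N
uniquely the one of 343 3-step routes that fits.

strafe(left, 2), turn(right), move(1)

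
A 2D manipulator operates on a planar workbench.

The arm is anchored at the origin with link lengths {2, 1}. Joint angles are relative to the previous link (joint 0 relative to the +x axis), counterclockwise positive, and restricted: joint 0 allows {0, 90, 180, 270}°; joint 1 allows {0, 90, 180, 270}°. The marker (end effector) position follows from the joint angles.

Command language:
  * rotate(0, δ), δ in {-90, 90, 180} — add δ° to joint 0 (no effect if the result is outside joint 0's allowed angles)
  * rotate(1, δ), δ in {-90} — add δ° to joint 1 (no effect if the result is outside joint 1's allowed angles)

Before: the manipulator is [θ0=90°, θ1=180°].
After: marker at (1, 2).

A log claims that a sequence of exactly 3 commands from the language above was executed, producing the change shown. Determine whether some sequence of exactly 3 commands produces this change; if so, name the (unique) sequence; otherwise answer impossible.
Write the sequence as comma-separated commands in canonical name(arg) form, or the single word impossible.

begin: [θ0=90°, θ1=180°]
[1] after rotate(1, -90): [θ0=90°, θ1=90°]
[2] after rotate(1, -90): [θ0=90°, θ1=0°]
[3] after rotate(1, -90): [θ0=90°, θ1=270°]
all 64 alternatives checked — unique.

rotate(1, -90), rotate(1, -90), rotate(1, -90)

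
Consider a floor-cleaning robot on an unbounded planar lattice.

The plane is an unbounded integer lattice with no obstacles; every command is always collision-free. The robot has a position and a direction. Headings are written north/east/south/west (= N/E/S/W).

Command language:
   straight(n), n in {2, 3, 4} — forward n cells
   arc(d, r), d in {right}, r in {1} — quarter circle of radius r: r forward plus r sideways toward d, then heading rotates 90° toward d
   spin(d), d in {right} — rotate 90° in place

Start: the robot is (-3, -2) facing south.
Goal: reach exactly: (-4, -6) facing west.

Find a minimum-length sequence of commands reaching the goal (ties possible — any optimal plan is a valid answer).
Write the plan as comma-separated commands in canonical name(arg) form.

straight(3), arc(right, 1)

start: (-3, -2) facing south
t=1 straight(3) ⇒ (-3, -5) facing south
t=2 arc(right, 1) ⇒ (-4, -6) facing west
shorter routes all fall short; 2 is best.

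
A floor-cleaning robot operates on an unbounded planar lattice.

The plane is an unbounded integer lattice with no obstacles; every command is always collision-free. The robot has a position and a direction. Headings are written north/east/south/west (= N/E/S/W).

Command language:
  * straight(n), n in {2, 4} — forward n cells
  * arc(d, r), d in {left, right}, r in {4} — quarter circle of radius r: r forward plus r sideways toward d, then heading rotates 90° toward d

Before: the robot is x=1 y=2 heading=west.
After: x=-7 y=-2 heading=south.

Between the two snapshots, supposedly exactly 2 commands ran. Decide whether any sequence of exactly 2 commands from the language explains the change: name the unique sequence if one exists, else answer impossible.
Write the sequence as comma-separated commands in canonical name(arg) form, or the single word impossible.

key: cell and facing (now S) both changed — the 2 commands mix motion and turning
from: x=1 y=2 heading=west
t=1 straight(4) ⇒ x=-3 y=2 heading=west
t=2 arc(left, 4) ⇒ x=-7 y=-2 heading=south
uniquely the one of 16 2-step routes that fits.

straight(4), arc(left, 4)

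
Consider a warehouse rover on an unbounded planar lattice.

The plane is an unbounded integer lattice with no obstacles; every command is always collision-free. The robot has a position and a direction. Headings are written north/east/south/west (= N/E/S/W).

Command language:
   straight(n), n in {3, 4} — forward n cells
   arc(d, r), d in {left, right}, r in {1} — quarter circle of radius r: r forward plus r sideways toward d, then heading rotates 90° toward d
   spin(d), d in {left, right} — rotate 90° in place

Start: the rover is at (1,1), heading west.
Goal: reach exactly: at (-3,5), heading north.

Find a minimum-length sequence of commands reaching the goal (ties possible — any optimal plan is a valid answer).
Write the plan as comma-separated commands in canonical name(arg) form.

straight(3), arc(right, 1), straight(3)

begin: at (1,1), heading west
t=1 straight(3) ⇒ at (-2,1), heading west
t=2 arc(right, 1) ⇒ at (-3,2), heading north
t=3 straight(3) ⇒ at (-3,5), heading north
no 2-step plan works, so 3 is optimal.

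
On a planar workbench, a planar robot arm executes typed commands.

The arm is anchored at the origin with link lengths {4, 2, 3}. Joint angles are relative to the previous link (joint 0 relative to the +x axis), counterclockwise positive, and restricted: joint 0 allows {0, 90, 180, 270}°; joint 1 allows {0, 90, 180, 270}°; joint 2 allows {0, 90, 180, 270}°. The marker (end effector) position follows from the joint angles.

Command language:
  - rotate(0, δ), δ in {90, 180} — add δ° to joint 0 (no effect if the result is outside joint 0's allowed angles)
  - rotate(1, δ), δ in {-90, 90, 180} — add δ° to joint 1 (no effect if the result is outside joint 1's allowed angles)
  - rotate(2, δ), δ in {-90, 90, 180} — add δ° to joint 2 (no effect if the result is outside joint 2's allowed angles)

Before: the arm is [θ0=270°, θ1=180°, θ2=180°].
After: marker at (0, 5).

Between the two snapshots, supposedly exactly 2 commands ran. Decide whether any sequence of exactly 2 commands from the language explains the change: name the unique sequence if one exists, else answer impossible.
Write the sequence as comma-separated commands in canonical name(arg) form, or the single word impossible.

begin: [θ0=270°, θ1=180°, θ2=180°]
[1] after rotate(0, 90): [θ0=0°, θ1=180°, θ2=180°]
[2] after rotate(0, 90): [θ0=90°, θ1=180°, θ2=180°]
all 64 alternatives checked — unique.

rotate(0, 90), rotate(0, 90)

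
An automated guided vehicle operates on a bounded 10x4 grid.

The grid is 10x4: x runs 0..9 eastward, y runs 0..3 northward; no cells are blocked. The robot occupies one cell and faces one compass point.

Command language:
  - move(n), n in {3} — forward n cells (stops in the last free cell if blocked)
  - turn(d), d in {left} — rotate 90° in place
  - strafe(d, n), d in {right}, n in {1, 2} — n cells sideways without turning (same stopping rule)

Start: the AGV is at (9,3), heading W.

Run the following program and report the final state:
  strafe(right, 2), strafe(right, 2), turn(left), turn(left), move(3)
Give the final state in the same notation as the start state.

begin: at (9,3), heading W
step 1 (strafe(right, 2)): at (9,3), heading W
step 2 (strafe(right, 2)): at (9,3), heading W
step 3 (turn(left)): at (9,3), heading S
step 4 (turn(left)): at (9,3), heading E
step 5 (move(3)): at (9,3), heading E

at (9,3), heading E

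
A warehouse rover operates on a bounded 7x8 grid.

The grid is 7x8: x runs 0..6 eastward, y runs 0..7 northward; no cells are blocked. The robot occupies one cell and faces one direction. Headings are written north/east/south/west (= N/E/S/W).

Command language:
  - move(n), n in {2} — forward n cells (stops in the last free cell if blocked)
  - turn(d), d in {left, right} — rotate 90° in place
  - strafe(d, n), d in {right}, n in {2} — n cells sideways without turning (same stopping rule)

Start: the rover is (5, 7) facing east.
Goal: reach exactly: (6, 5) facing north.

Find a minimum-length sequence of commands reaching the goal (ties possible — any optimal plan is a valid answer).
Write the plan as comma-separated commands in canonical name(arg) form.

t0: (5, 7) facing east
[1] after move(2): (6, 7) facing east
[2] after strafe(right, 2): (6, 5) facing east
[3] after turn(left): (6, 5) facing north
nothing shorter than 3 reaches the goal.

move(2), strafe(right, 2), turn(left)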